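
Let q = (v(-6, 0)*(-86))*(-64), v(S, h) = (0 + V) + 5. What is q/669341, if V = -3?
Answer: 11008/669341 ≈ 0.016446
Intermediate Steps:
v(S, h) = 2 (v(S, h) = (0 - 3) + 5 = -3 + 5 = 2)
q = 11008 (q = (2*(-86))*(-64) = -172*(-64) = 11008)
q/669341 = 11008/669341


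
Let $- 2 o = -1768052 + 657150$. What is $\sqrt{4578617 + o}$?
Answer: $6 \sqrt{142613} \approx 2265.8$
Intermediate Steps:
$o = 555451$ ($o = - \frac{-1768052 + 657150}{2} = \left(- \frac{1}{2}\right) \left(-1110902\right) = 555451$)
$\sqrt{4578617 + o} = \sqrt{4578617 + 555451} = \sqrt{5134068} = 6 \sqrt{142613}$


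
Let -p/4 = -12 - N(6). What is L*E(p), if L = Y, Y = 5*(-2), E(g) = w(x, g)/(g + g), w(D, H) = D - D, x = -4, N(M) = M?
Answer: 0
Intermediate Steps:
w(D, H) = 0
p = 72 (p = -4*(-12 - 1*6) = -4*(-12 - 6) = -4*(-18) = 72)
E(g) = 0 (E(g) = 0/(g + g) = 0/((2*g)) = 0*(1/(2*g)) = 0)
Y = -10
L = -10
L*E(p) = -10*0 = 0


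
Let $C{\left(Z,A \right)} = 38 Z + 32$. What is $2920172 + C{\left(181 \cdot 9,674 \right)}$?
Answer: $2982106$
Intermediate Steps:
$C{\left(Z,A \right)} = 32 + 38 Z$
$2920172 + C{\left(181 \cdot 9,674 \right)} = 2920172 + \left(32 + 38 \cdot 181 \cdot 9\right) = 2920172 + \left(32 + 38 \cdot 1629\right) = 2920172 + \left(32 + 61902\right) = 2920172 + 61934 = 2982106$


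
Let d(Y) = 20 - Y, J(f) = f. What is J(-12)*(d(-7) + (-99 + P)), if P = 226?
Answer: -1848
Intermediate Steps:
J(-12)*(d(-7) + (-99 + P)) = -12*((20 - 1*(-7)) + (-99 + 226)) = -12*((20 + 7) + 127) = -12*(27 + 127) = -12*154 = -1848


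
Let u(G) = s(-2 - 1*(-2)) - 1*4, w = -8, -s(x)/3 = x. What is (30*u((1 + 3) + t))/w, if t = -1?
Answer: 15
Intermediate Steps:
s(x) = -3*x
u(G) = -4 (u(G) = -3*(-2 - 1*(-2)) - 1*4 = -3*(-2 + 2) - 4 = -3*0 - 4 = 0 - 4 = -4)
(30*u((1 + 3) + t))/w = (30*(-4))/(-8) = -120*(-⅛) = 15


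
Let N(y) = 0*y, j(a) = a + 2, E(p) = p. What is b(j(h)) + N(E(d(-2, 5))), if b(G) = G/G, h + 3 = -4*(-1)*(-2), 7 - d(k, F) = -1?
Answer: 1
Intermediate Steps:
d(k, F) = 8 (d(k, F) = 7 - 1*(-1) = 7 + 1 = 8)
h = -11 (h = -3 - 4*(-1)*(-2) = -3 + 4*(-2) = -3 - 8 = -11)
j(a) = 2 + a
b(G) = 1
N(y) = 0
b(j(h)) + N(E(d(-2, 5))) = 1 + 0 = 1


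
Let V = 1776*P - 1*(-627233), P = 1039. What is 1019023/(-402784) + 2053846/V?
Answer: -1692275003167/995882231648 ≈ -1.6993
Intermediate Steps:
V = 2472497 (V = 1776*1039 - 1*(-627233) = 1845264 + 627233 = 2472497)
1019023/(-402784) + 2053846/V = 1019023/(-402784) + 2053846/2472497 = 1019023*(-1/402784) + 2053846*(1/2472497) = -1019023/402784 + 2053846/2472497 = -1692275003167/995882231648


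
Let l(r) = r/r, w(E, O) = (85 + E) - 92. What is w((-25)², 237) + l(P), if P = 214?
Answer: 619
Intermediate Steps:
w(E, O) = -7 + E
l(r) = 1
w((-25)², 237) + l(P) = (-7 + (-25)²) + 1 = (-7 + 625) + 1 = 618 + 1 = 619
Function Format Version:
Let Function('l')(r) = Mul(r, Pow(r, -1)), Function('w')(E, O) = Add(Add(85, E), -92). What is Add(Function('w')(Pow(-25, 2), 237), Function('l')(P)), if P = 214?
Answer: 619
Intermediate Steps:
Function('w')(E, O) = Add(-7, E)
Function('l')(r) = 1
Add(Function('w')(Pow(-25, 2), 237), Function('l')(P)) = Add(Add(-7, Pow(-25, 2)), 1) = Add(Add(-7, 625), 1) = Add(618, 1) = 619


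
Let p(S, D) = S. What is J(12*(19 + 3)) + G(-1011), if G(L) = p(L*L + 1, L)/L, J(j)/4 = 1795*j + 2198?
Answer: 1924237310/1011 ≈ 1.9033e+6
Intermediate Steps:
J(j) = 8792 + 7180*j (J(j) = 4*(1795*j + 2198) = 4*(2198 + 1795*j) = 8792 + 7180*j)
G(L) = (1 + L²)/L (G(L) = (L*L + 1)/L = (L² + 1)/L = (1 + L²)/L)
J(12*(19 + 3)) + G(-1011) = (8792 + 7180*(12*(19 + 3))) + (-1011 + 1/(-1011)) = (8792 + 7180*(12*22)) + (-1011 - 1/1011) = (8792 + 7180*264) - 1022122/1011 = (8792 + 1895520) - 1022122/1011 = 1904312 - 1022122/1011 = 1924237310/1011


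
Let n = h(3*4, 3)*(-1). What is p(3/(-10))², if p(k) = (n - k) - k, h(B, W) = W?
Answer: 144/25 ≈ 5.7600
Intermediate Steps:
n = -3 (n = 3*(-1) = -3)
p(k) = -3 - 2*k (p(k) = (-3 - k) - k = -3 - 2*k)
p(3/(-10))² = (-3 - 6/(-10))² = (-3 - 6*(-1)/10)² = (-3 - 2*(-3/10))² = (-3 + ⅗)² = (-12/5)² = 144/25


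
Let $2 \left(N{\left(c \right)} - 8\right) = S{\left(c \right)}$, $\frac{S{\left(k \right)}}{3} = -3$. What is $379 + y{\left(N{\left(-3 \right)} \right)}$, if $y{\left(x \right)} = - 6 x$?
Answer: $358$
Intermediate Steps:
$S{\left(k \right)} = -9$ ($S{\left(k \right)} = 3 \left(-3\right) = -9$)
$N{\left(c \right)} = \frac{7}{2}$ ($N{\left(c \right)} = 8 + \frac{1}{2} \left(-9\right) = 8 - \frac{9}{2} = \frac{7}{2}$)
$379 + y{\left(N{\left(-3 \right)} \right)} = 379 - 21 = 358$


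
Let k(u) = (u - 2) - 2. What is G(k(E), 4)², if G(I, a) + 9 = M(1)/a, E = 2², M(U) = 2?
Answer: 289/4 ≈ 72.250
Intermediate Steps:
E = 4
k(u) = -4 + u (k(u) = (-2 + u) - 2 = -4 + u)
G(I, a) = -9 + 2/a
G(k(E), 4)² = (-9 + 2/4)² = (-9 + 2*(¼))² = (-9 + ½)² = (-17/2)² = 289/4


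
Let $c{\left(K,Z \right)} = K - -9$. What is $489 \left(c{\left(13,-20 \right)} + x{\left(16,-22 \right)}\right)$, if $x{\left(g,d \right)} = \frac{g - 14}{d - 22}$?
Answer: $\frac{236187}{22} \approx 10736.0$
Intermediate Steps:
$x{\left(g,d \right)} = \frac{-14 + g}{-22 + d}$
$c{\left(K,Z \right)} = 9 + K$ ($c{\left(K,Z \right)} = K + 9 = 9 + K$)
$489 \left(c{\left(13,-20 \right)} + x{\left(16,-22 \right)}\right) = 489 \left(\left(9 + 13\right) + \frac{-14 + 16}{-22 - 22}\right) = 489 \left(22 + \frac{1}{-44} \cdot 2\right) = 489 \left(22 - \frac{1}{22}\right) = 489 \cdot \frac{483}{22} = \frac{236187}{22}$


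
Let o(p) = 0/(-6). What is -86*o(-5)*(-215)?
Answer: 0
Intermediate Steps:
o(p) = 0 (o(p) = 0*(-⅙) = 0)
-86*o(-5)*(-215) = -86*0*(-215) = 0*(-215) = 0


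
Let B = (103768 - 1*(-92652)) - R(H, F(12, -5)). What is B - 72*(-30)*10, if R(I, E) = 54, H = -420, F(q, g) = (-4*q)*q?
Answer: 217966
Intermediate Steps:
F(q, g) = -4*q**2
B = 196366 (B = (103768 - 1*(-92652)) - 1*54 = (103768 + 92652) - 54 = 196420 - 54 = 196366)
B - 72*(-30)*10 = 196366 - 72*(-30)*10 = 196366 + 2160*10 = 196366 + 21600 = 217966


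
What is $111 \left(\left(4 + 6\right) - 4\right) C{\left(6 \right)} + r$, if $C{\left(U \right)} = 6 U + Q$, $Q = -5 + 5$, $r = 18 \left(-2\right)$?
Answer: $23940$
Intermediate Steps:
$r = -36$
$Q = 0$
$C{\left(U \right)} = 6 U$ ($C{\left(U \right)} = 6 U + 0 = 6 U$)
$111 \left(\left(4 + 6\right) - 4\right) C{\left(6 \right)} + r = 111 \left(\left(4 + 6\right) - 4\right) 6 \cdot 6 - 36 = 111 \left(10 - 4\right) 36 - 36 = 111 \cdot 6 \cdot 36 - 36 = 111 \cdot 216 - 36 = 23976 - 36 = 23940$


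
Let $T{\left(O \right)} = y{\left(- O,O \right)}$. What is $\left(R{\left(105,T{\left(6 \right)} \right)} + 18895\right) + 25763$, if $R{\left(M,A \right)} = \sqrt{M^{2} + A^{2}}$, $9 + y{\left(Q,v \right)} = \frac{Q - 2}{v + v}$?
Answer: $44658 + \frac{\sqrt{100066}}{3} \approx 44763.0$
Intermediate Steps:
$y{\left(Q,v \right)} = -9 + \frac{-2 + Q}{2 v}$ ($y{\left(Q,v \right)} = -9 + \frac{Q - 2}{v + v} = -9 + \frac{-2 + Q}{2 v}$)
$T{\left(O \right)} = \frac{-2 - 19 O}{2 O}$ ($T{\left(O \right)} = \frac{-2 - O - 18 O}{2 O} = \frac{-2 - 19 O}{2 O}$)
$R{\left(M,A \right)} = \sqrt{A^{2} + M^{2}}$
$\left(R{\left(105,T{\left(6 \right)} \right)} + 18895\right) + 25763 = \left(\sqrt{\left(- \frac{19}{2} - \frac{1}{6}\right)^{2} + 105^{2}} + 18895\right) + 25763 = \left(\sqrt{\left(- \frac{19}{2} - \frac{1}{6}\right)^{2} + 11025} + 18895\right) + 25763 = \left(\sqrt{\left(- \frac{29}{3}\right)^{2} + 11025} + 18895\right) + 25763 = \left(\sqrt{\frac{841}{9} + 11025} + 18895\right) + 25763 = \left(\sqrt{\frac{100066}{9}} + 18895\right) + 25763 = \left(\frac{\sqrt{100066}}{3} + 18895\right) + 25763 = \left(18895 + \frac{\sqrt{100066}}{3}\right) + 25763 = 44658 + \frac{\sqrt{100066}}{3}$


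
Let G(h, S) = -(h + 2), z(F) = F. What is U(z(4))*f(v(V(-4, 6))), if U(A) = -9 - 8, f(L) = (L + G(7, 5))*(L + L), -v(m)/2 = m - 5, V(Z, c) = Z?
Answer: -5508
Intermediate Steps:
G(h, S) = -2 - h (G(h, S) = -(2 + h) = -2 - h)
v(m) = 10 - 2*m (v(m) = -2*(m - 5) = -2*(-5 + m) = 10 - 2*m)
f(L) = 2*L*(-9 + L) (f(L) = (L + (-2 - 1*7))*(L + L) = (L + (-2 - 7))*(2*L) = (L - 9)*(2*L) = (-9 + L)*(2*L) = 2*L*(-9 + L))
U(A) = -17
U(z(4))*f(v(V(-4, 6))) = -34*(10 - 2*(-4))*(-9 + (10 - 2*(-4))) = -34*(10 + 8)*(-9 + (10 + 8)) = -34*18*(-9 + 18) = -34*18*9 = -17*324 = -5508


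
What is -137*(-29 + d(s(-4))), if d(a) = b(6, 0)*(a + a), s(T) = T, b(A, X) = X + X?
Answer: 3973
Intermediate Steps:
b(A, X) = 2*X
d(a) = 0 (d(a) = (2*0)*(a + a) = 0*(2*a) = 0)
-137*(-29 + d(s(-4))) = -137*(-29 + 0) = -137*(-29) = 3973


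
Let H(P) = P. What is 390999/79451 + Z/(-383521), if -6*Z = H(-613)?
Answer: 899689261411/182826761826 ≈ 4.9210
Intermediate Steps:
Z = 613/6 (Z = -⅙*(-613) = 613/6 ≈ 102.17)
390999/79451 + Z/(-383521) = 390999/79451 + (613/6)/(-383521) = 390999*(1/79451) + (613/6)*(-1/383521) = 390999/79451 - 613/2301126 = 899689261411/182826761826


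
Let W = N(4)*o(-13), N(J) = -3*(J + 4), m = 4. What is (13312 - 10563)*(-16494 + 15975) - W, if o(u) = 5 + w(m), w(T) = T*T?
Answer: -1426227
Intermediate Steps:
w(T) = T²
o(u) = 21 (o(u) = 5 + 4² = 5 + 16 = 21)
N(J) = -12 - 3*J (N(J) = -3*(4 + J) = -12 - 3*J)
W = -504 (W = (-12 - 3*4)*21 = (-12 - 12)*21 = -24*21 = -504)
(13312 - 10563)*(-16494 + 15975) - W = (13312 - 10563)*(-16494 + 15975) - 1*(-504) = 2749*(-519) + 504 = -1426731 + 504 = -1426227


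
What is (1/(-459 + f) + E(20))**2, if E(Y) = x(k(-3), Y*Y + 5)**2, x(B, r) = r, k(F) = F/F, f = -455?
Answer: 22475661285484801/835396 ≈ 2.6904e+10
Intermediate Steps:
k(F) = 1
E(Y) = (5 + Y**2)**2 (E(Y) = (Y*Y + 5)**2 = (Y**2 + 5)**2 = (5 + Y**2)**2)
(1/(-459 + f) + E(20))**2 = (1/(-459 - 455) + (5 + 20**2)**2)**2 = (1/(-914) + (5 + 400)**2)**2 = (-1/914 + 405**2)**2 = (-1/914 + 164025)**2 = (149918849/914)**2 = 22475661285484801/835396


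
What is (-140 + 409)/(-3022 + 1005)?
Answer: -269/2017 ≈ -0.13337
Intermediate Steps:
(-140 + 409)/(-3022 + 1005) = 269/(-2017) = 269*(-1/2017) = -269/2017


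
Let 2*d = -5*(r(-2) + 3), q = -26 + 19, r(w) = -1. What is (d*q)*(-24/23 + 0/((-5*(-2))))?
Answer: -840/23 ≈ -36.522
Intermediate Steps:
q = -7
d = -5 (d = (-5*(-1 + 3))/2 = (-5*2)/2 = (½)*(-10) = -5)
(d*q)*(-24/23 + 0/((-5*(-2)))) = (-5*(-7))*(-24/23 + 0/((-5*(-2)))) = 35*(-24*1/23 + 0/10) = 35*(-24/23 + 0*(⅒)) = 35*(-24/23 + 0) = 35*(-24/23) = -840/23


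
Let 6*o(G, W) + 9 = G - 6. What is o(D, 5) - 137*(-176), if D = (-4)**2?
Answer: 144673/6 ≈ 24112.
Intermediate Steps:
D = 16
o(G, W) = -5/2 + G/6 (o(G, W) = -3/2 + (G - 6)/6 = -3/2 + (-6 + G)/6 = -3/2 + (-1 + G/6) = -5/2 + G/6)
o(D, 5) - 137*(-176) = (-5/2 + (1/6)*16) - 137*(-176) = (-5/2 + 8/3) + 24112 = 1/6 + 24112 = 144673/6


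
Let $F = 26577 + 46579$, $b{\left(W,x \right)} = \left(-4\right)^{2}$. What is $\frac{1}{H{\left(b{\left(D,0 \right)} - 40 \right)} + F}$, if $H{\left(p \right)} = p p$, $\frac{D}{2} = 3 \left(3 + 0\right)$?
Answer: $\frac{1}{73732} \approx 1.3563 \cdot 10^{-5}$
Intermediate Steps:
$D = 18$ ($D = 2 \cdot 3 \left(3 + 0\right) = 2 \cdot 3 \cdot 3 = 2 \cdot 9 = 18$)
$b{\left(W,x \right)} = 16$
$H{\left(p \right)} = p^{2}$
$F = 73156$
$\frac{1}{H{\left(b{\left(D,0 \right)} - 40 \right)} + F} = \frac{1}{\left(16 - 40\right)^{2} + 73156} = \frac{1}{\left(-24\right)^{2} + 73156} = \frac{1}{576 + 73156} = \frac{1}{73732}$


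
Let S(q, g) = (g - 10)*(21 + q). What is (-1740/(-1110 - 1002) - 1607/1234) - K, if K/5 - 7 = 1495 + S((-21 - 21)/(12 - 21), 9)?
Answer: -2404925693/325776 ≈ -7382.1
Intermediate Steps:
S(q, g) = (-10 + g)*(21 + q)
K = 22145/3 (K = 35 + 5*(1495 + (-210 - 10*(-21 - 21)/(12 - 21) + 21*9 + 9*((-21 - 21)/(12 - 21)))) = 35 + 5*(1495 + (-210 - (-420)/(-9) + 189 + 9*(-42/(-9)))) = 35 + 5*(1495 + (-210 - (-420)*(-1)/9 + 189 + 9*(-42*(-⅑)))) = 35 + 5*(1495 + (-210 - 10*14/3 + 189 + 9*(14/3))) = 35 + 5*(1495 + (-210 - 140/3 + 189 + 42)) = 35 + 5*(1495 - 77/3) = 35 + 5*(4408/3) = 35 + 22040/3 = 22145/3 ≈ 7381.7)
(-1740/(-1110 - 1002) - 1607/1234) - K = (-1740/(-1110 - 1002) - 1607/1234) - 1*22145/3 = (-1740/(-2112) - 1607*1/1234) - 22145/3 = (-1740*(-1/2112) - 1607/1234) - 22145/3 = (145/176 - 1607/1234) - 22145/3 = -51951/108592 - 22145/3 = -2404925693/325776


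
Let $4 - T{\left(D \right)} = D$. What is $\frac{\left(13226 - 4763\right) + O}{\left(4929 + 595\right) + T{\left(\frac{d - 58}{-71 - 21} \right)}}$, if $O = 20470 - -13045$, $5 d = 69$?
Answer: $\frac{19309880}{2542659} \approx 7.5944$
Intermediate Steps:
$d = \frac{69}{5}$ ($d = \frac{1}{5} \cdot 69 = \frac{69}{5} \approx 13.8$)
$T{\left(D \right)} = 4 - D$
$O = 33515$ ($O = 20470 + 13045 = 33515$)
$\frac{\left(13226 - 4763\right) + O}{\left(4929 + 595\right) + T{\left(\frac{d - 58}{-71 - 21} \right)}} = \frac{\left(13226 - 4763\right) + 33515}{\left(4929 + 595\right) + \left(4 - \frac{\frac{69}{5} - 58}{-71 - 21}\right)} = \frac{\left(13226 - 4763\right) + 33515}{5524 + \left(4 - - \frac{221}{5 \left(-92\right)}\right)} = \frac{8463 + 33515}{5524 + \left(4 - \left(- \frac{221}{5}\right) \left(- \frac{1}{92}\right)\right)} = \frac{41978}{5524 + \left(4 - \frac{221}{460}\right)} = \frac{41978}{5524 + \frac{1619}{460}} = \frac{41978}{\frac{2542659}{460}} = 41978 \cdot \frac{460}{2542659} = \frac{19309880}{2542659}$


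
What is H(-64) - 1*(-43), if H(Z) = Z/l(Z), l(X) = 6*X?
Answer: 259/6 ≈ 43.167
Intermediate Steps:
H(Z) = ⅙ (H(Z) = Z/((6*Z)) = Z*(1/(6*Z)) = ⅙)
H(-64) - 1*(-43) = ⅙ - 1*(-43) = ⅙ + 43 = 259/6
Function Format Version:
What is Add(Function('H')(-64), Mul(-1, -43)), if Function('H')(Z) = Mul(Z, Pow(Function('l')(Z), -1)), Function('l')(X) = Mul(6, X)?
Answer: Rational(259, 6) ≈ 43.167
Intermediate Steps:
Function('H')(Z) = Rational(1, 6) (Function('H')(Z) = Mul(Z, Pow(Mul(6, Z), -1)) = Mul(Z, Mul(Rational(1, 6), Pow(Z, -1))) = Rational(1, 6))
Add(Function('H')(-64), Mul(-1, -43)) = Add(Rational(1, 6), Mul(-1, -43)) = Add(Rational(1, 6), 43) = Rational(259, 6)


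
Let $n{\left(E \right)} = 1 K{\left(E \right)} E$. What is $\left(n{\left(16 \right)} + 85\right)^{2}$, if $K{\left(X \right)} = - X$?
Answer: $29241$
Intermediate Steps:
$n{\left(E \right)} = - E^{2}$ ($n{\left(E \right)} = 1 \left(- E\right) E = - E E = - E^{2}$)
$\left(n{\left(16 \right)} + 85\right)^{2} = \left(- 16^{2} + 85\right)^{2} = \left(\left(-1\right) 256 + 85\right)^{2} = \left(-256 + 85\right)^{2} = \left(-171\right)^{2} = 29241$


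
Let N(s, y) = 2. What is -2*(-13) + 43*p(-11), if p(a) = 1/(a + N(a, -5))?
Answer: 191/9 ≈ 21.222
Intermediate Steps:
p(a) = 1/(2 + a) (p(a) = 1/(a + 2) = 1/(2 + a))
-2*(-13) + 43*p(-11) = -2*(-13) + 43/(2 - 11) = 26 + 43/(-9) = 26 + 43*(-1/9) = 26 - 43/9 = 191/9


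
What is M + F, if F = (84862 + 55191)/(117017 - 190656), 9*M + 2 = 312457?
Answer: 23007613268/662751 ≈ 34715.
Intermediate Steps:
M = 312455/9 (M = -2/9 + (⅑)*312457 = -2/9 + 312457/9 = 312455/9 ≈ 34717.)
F = -140053/73639 (F = 140053/(-73639) = 140053*(-1/73639) = -140053/73639 ≈ -1.9019)
M + F = 312455/9 - 140053/73639 = 23007613268/662751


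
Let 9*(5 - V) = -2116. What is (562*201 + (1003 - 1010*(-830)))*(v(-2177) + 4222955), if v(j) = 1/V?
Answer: 8690185425855460/2161 ≈ 4.0214e+12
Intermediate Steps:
V = 2161/9 (V = 5 - ⅑*(-2116) = 5 + 2116/9 = 2161/9 ≈ 240.11)
v(j) = 9/2161 (v(j) = 1/(2161/9) = 9/2161)
(562*201 + (1003 - 1010*(-830)))*(v(-2177) + 4222955) = (562*201 + (1003 - 1010*(-830)))*(9/2161 + 4222955) = (112962 + (1003 + 838300))*(9125805764/2161) = (112962 + 839303)*(9125805764/2161) = 952265*(9125805764/2161) = 8690185425855460/2161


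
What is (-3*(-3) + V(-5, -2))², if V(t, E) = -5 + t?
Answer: 1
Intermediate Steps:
(-3*(-3) + V(-5, -2))² = (-3*(-3) + (-5 - 5))² = (9 - 10)² = (-1)² = 1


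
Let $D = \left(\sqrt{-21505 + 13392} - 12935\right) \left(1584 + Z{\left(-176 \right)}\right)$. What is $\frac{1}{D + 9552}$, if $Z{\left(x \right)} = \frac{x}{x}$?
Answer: $- \frac{2927489}{59994254584622} - \frac{1585 i \sqrt{8113}}{419959782092354} \approx -4.8796 \cdot 10^{-8} - 3.3995 \cdot 10^{-10} i$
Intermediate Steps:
$Z{\left(x \right)} = 1$
$D = -20501975 + 1585 i \sqrt{8113}$ ($D = \left(\sqrt{-21505 + 13392} - 12935\right) \left(1584 + 1\right) = \left(\sqrt{-8113} - 12935\right) 1585 = \left(i \sqrt{8113} - 12935\right) 1585 = \left(-12935 + i \sqrt{8113}\right) 1585 = -20501975 + 1585 i \sqrt{8113} \approx -2.0502 \cdot 10^{7} + 1.4276 \cdot 10^{5} i$)
$\frac{1}{D + 9552} = \frac{1}{\left(-20501975 + 1585 i \sqrt{8113}\right) + 9552} = \frac{1}{-20492423 + 1585 i \sqrt{8113}}$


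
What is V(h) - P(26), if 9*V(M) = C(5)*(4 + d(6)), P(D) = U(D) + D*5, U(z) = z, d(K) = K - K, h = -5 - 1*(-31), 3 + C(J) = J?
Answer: -1396/9 ≈ -155.11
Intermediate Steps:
C(J) = -3 + J
h = 26 (h = -5 + 31 = 26)
d(K) = 0
P(D) = 6*D (P(D) = D + D*5 = D + 5*D = 6*D)
V(M) = 8/9 (V(M) = ((-3 + 5)*(4 + 0))/9 = (2*4)/9 = (1/9)*8 = 8/9)
V(h) - P(26) = 8/9 - 6*26 = 8/9 - 1*156 = 8/9 - 156 = -1396/9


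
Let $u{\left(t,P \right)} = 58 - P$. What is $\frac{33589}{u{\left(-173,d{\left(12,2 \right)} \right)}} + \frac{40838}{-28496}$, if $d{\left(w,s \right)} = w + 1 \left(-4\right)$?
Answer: $\frac{238777561}{356200} \approx 670.35$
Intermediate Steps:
$d{\left(w,s \right)} = -4 + w$ ($d{\left(w,s \right)} = w - 4 = -4 + w$)
$\frac{33589}{u{\left(-173,d{\left(12,2 \right)} \right)}} + \frac{40838}{-28496} = \frac{33589}{58 - \left(-4 + 12\right)} + \frac{40838}{-28496} = \frac{33589}{58 - 8} + 40838 \left(- \frac{1}{28496}\right) = \frac{33589}{58 - 8} - \frac{20419}{14248} = \frac{33589}{50} - \frac{20419}{14248} = \frac{238777561}{356200}$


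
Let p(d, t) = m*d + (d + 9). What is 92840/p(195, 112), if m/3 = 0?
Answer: 23210/51 ≈ 455.10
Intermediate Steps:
m = 0 (m = 3*0 = 0)
p(d, t) = 9 + d (p(d, t) = 0*d + (d + 9) = 0 + (9 + d) = 9 + d)
92840/p(195, 112) = 92840/(9 + 195) = 92840/204 = 92840*(1/204) = 23210/51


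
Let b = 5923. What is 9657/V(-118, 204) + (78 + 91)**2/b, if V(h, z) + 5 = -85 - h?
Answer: 57998119/165844 ≈ 349.71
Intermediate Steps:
V(h, z) = -90 - h (V(h, z) = -5 + (-85 - h) = -90 - h)
9657/V(-118, 204) + (78 + 91)**2/b = 9657/(-90 - 1*(-118)) + (78 + 91)**2/5923 = 9657/(-90 + 118) + 169**2*(1/5923) = 9657/28 + 28561*(1/5923) = 9657*(1/28) + 28561/5923 = 9657/28 + 28561/5923 = 57998119/165844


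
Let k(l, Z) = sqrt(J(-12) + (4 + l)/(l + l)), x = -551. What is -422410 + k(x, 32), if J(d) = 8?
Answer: -422410 + sqrt(10318026)/1102 ≈ -4.2241e+5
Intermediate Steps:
k(l, Z) = sqrt(8 + (4 + l)/(2*l)) (k(l, Z) = sqrt(8 + (4 + l)/(l + l)) = sqrt(8 + (4 + l)/((2*l))) = sqrt(8 + (4 + l)*(1/(2*l))) = sqrt(8 + (4 + l)/(2*l)))
-422410 + k(x, 32) = -422410 + sqrt(34 + 8/(-551))/2 = -422410 + sqrt(34 + 8*(-1/551))/2 = -422410 + sqrt(34 - 8/551)/2 = -422410 + sqrt(18726/551)/2 = -422410 + (sqrt(10318026)/551)/2 = -422410 + sqrt(10318026)/1102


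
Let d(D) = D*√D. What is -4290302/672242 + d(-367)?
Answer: -2145151/336121 - 367*I*√367 ≈ -6.3821 - 7030.7*I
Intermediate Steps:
d(D) = D^(3/2)
-4290302/672242 + d(-367) = -4290302/672242 + (-367)^(3/2) = -4290302*1/672242 - 367*I*√367 = -2145151/336121 - 367*I*√367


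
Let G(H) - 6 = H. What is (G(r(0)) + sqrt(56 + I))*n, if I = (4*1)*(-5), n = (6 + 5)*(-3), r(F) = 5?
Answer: -561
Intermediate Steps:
G(H) = 6 + H
n = -33 (n = 11*(-3) = -33)
I = -20 (I = 4*(-5) = -20)
(G(r(0)) + sqrt(56 + I))*n = ((6 + 5) + sqrt(56 - 20))*(-33) = (11 + sqrt(36))*(-33) = (11 + 6)*(-33) = 17*(-33) = -561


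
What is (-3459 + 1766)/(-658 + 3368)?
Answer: -1693/2710 ≈ -0.62472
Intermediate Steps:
(-3459 + 1766)/(-658 + 3368) = -1693/2710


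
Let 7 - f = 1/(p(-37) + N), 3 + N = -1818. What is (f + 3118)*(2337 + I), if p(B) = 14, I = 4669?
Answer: 39562013256/1807 ≈ 2.1894e+7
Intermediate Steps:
N = -1821 (N = -3 - 1818 = -1821)
f = 12650/1807 (f = 7 - 1/(14 - 1821) = 7 - 1/(-1807) = 7 - 1*(-1/1807) = 7 + 1/1807 = 12650/1807 ≈ 7.0005)
(f + 3118)*(2337 + I) = (12650/1807 + 3118)*(2337 + 4669) = (5646876/1807)*7006 = 39562013256/1807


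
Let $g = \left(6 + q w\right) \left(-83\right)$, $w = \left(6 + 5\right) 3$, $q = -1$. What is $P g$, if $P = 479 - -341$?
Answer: $1837620$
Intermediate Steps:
$w = 33$ ($w = 11 \cdot 3 = 33$)
$P = 820$ ($P = 479 + 341 = 820$)
$g = 2241$ ($g = \left(6 - 33\right) \left(-83\right) = \left(-27\right) \left(-83\right) = 2241$)
$P g = 820 \cdot 2241 = 1837620$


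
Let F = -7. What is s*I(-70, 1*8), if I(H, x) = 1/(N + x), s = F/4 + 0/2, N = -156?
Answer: 7/592 ≈ 0.011824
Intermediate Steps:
s = -7/4 (s = -7/4 + 0/2 = -7*¼ + 0*(½) = -7/4 + 0 = -7/4 ≈ -1.7500)
I(H, x) = 1/(-156 + x)
s*I(-70, 1*8) = -7/(4*(-156 + 1*8)) = -7/(4*(-156 + 8)) = -7/4/(-148) = -7/4*(-1/148) = 7/592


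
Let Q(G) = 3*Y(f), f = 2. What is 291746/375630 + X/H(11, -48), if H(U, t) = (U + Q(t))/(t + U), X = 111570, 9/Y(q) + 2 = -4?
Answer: -1550632550351/2441595 ≈ -6.3509e+5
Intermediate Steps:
Y(q) = -3/2 (Y(q) = 9/(-2 - 4) = 9/(-6) = 9*(-1/6) = -3/2)
Q(G) = -9/2 (Q(G) = 3*(-3/2) = -9/2)
H(U, t) = (-9/2 + U)/(U + t) (H(U, t) = (U - 9/2)/(t + U) = (-9/2 + U)/(U + t))
291746/375630 + X/H(11, -48) = 291746/375630 + 111570/(((-9/2 + 11)/(11 - 48))) = 291746*(1/375630) + 111570/(((13/2)/(-37))) = 145873/187815 + 111570/((-1/37*13/2)) = 145873/187815 + 111570/(-13/74) = 145873/187815 + 111570*(-74/13) = 145873/187815 - 8256180/13 = -1550632550351/2441595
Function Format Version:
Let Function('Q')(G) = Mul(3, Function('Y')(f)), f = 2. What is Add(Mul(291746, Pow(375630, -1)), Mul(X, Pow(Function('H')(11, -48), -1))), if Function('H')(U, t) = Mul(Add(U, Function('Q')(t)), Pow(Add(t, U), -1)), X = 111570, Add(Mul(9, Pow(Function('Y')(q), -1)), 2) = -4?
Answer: Rational(-1550632550351, 2441595) ≈ -6.3509e+5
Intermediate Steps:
Function('Y')(q) = Rational(-3, 2) (Function('Y')(q) = Mul(9, Pow(Add(-2, -4), -1)) = Mul(9, Pow(-6, -1)) = Mul(9, Rational(-1, 6)) = Rational(-3, 2))
Function('Q')(G) = Rational(-9, 2) (Function('Q')(G) = Mul(3, Rational(-3, 2)) = Rational(-9, 2))
Function('H')(U, t) = Mul(Pow(Add(U, t), -1), Add(Rational(-9, 2), U)) (Function('H')(U, t) = Mul(Add(U, Rational(-9, 2)), Pow(Add(t, U), -1)) = Mul(Add(Rational(-9, 2), U), Pow(Add(U, t), -1)) = Mul(Pow(Add(U, t), -1), Add(Rational(-9, 2), U)))
Add(Mul(291746, Pow(375630, -1)), Mul(X, Pow(Function('H')(11, -48), -1))) = Add(Mul(291746, Pow(375630, -1)), Mul(111570, Pow(Mul(Pow(Add(11, -48), -1), Add(Rational(-9, 2), 11)), -1))) = Add(Mul(291746, Rational(1, 375630)), Mul(111570, Pow(Mul(Pow(-37, -1), Rational(13, 2)), -1))) = Add(Rational(145873, 187815), Mul(111570, Pow(Mul(Rational(-1, 37), Rational(13, 2)), -1))) = Add(Rational(145873, 187815), Mul(111570, Pow(Rational(-13, 74), -1))) = Add(Rational(145873, 187815), Mul(111570, Rational(-74, 13))) = Add(Rational(145873, 187815), Rational(-8256180, 13)) = Rational(-1550632550351, 2441595)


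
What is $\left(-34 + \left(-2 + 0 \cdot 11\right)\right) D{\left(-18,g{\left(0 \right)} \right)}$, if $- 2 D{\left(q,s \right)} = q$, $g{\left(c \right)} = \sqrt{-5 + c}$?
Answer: $-324$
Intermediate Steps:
$D{\left(q,s \right)} = - \frac{q}{2}$
$\left(-34 + \left(-2 + 0 \cdot 11\right)\right) D{\left(-18,g{\left(0 \right)} \right)} = \left(-34 + \left(-2 + 0 \cdot 11\right)\right) \left(\left(- \frac{1}{2}\right) \left(-18\right)\right) = \left(-34 + \left(-2 + 0\right)\right) 9 = \left(-34 - 2\right) 9 = \left(-36\right) 9 = -324$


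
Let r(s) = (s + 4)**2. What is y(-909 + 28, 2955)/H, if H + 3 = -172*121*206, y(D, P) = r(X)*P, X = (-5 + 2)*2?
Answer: -2364/857455 ≈ -0.0027570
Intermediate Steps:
X = -6 (X = -3*2 = -6)
r(s) = (4 + s)**2
y(D, P) = 4*P (y(D, P) = (4 - 6)**2*P = (-2)**2*P = 4*P)
H = -4287275 (H = -3 - 172*121*206 = -3 - 20812*206 = -3 - 4287272 = -4287275)
y(-909 + 28, 2955)/H = (4*2955)/(-4287275) = 11820*(-1/4287275) = -2364/857455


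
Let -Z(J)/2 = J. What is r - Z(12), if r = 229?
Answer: 253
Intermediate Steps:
Z(J) = -2*J
r - Z(12) = 229 - (-2)*12 = 229 - 1*(-24) = 229 + 24 = 253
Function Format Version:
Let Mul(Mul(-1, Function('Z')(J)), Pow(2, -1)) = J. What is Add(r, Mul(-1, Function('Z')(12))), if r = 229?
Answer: 253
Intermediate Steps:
Function('Z')(J) = Mul(-2, J)
Add(r, Mul(-1, Function('Z')(12))) = Add(229, Mul(-1, Mul(-2, 12))) = Add(229, Mul(-1, -24)) = Add(229, 24) = 253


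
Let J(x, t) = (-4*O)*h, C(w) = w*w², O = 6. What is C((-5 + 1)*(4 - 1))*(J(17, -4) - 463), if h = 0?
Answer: 800064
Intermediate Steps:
C(w) = w³
J(x, t) = 0 (J(x, t) = -4*6*0 = -24*0 = 0)
C((-5 + 1)*(4 - 1))*(J(17, -4) - 463) = ((-5 + 1)*(4 - 1))³*(0 - 463) = (-4*3)³*(-463) = (-12)³*(-463) = -1728*(-463) = 800064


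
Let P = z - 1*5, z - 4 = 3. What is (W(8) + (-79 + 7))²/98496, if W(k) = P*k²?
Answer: 49/1539 ≈ 0.031839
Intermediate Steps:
z = 7 (z = 4 + 3 = 7)
P = 2 (P = 7 - 1*5 = 7 - 5 = 2)
W(k) = 2*k²
(W(8) + (-79 + 7))²/98496 = (2*8² + (-79 + 7))²/98496 = (2*64 - 72)²*(1/98496) = (128 - 72)²*(1/98496) = 56²*(1/98496) = 3136*(1/98496) = 49/1539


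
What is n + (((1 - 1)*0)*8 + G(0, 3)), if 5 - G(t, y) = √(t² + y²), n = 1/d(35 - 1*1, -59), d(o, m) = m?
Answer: 117/59 ≈ 1.9831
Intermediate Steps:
n = -1/59 (n = 1/(-59) = -1/59 ≈ -0.016949)
G(t, y) = 5 - √(t² + y²)
n + (((1 - 1)*0)*8 + G(0, 3)) = -1/59 + (((1 - 1)*0)*8 + (5 - √(0² + 3²))) = -1/59 + ((0*0)*8 + (5 - √(0 + 9))) = -1/59 + (0*8 + (5 - √9)) = -1/59 + (0 + (5 - 1*3)) = -1/59 + (0 + (5 - 3)) = -1/59 + (0 + 2) = -1/59 + 2 = 117/59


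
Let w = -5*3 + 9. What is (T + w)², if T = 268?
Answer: 68644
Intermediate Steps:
w = -6 (w = -15 + 9 = -6)
(T + w)² = (268 - 6)² = 262² = 68644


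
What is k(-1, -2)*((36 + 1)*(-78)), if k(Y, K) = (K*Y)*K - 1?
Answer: 14430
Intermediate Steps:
k(Y, K) = -1 + Y*K**2 (k(Y, K) = Y*K**2 - 1 = -1 + Y*K**2)
k(-1, -2)*((36 + 1)*(-78)) = (-1 - 1*(-2)**2)*((36 + 1)*(-78)) = (-1 - 1*4)*(37*(-78)) = (-1 - 4)*(-2886) = -5*(-2886) = 14430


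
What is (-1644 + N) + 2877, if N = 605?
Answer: 1838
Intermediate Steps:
(-1644 + N) + 2877 = (-1644 + 605) + 2877 = -1039 + 2877 = 1838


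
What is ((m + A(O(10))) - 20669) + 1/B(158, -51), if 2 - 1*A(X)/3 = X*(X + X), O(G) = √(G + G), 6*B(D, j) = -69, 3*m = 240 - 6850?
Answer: -1586063/69 ≈ -22986.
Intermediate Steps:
m = -6610/3 (m = (240 - 6850)/3 = (⅓)*(-6610) = -6610/3 ≈ -2203.3)
B(D, j) = -23/2 (B(D, j) = (⅙)*(-69) = -23/2)
O(G) = √2*√G (O(G) = √(2*G) = √2*√G)
A(X) = 6 - 6*X² (A(X) = 6 - 3*X*(X + X) = 6 - 3*X*2*X = 6 - 6*X²)
((m + A(O(10))) - 20669) + 1/B(158, -51) = ((-6610/3 + (6 - 6*(√2*√10)²)) - 20669) + 1/(-23/2) = ((-6610/3 + (6 - 6*(2*√5)²)) - 20669) - 2/23 = ((-6610/3 + (6 - 6*20)) - 20669) - 2/23 = ((-6610/3 + (6 - 120)) - 20669) - 2/23 = ((-6610/3 - 114) - 20669) - 2/23 = (-6952/3 - 20669) - 2/23 = -68959/3 - 2/23 = -1586063/69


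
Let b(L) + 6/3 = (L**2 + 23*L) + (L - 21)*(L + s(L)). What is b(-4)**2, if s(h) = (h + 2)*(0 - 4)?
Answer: 31684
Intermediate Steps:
s(h) = -8 - 4*h (s(h) = (2 + h)*(-4) = -8 - 4*h)
b(L) = -2 + L**2 + 23*L + (-21 + L)*(-8 - 3*L) (b(L) = -2 + ((L**2 + 23*L) + (L - 21)*(L + (-8 - 4*L))) = -2 + ((L**2 + 23*L) + (-21 + L)*(-8 - 3*L)) = -2 + (L**2 + 23*L + (-21 + L)*(-8 - 3*L)) = -2 + L**2 + 23*L + (-21 + L)*(-8 - 3*L))
b(-4)**2 = (166 - 2*(-4)**2 + 78*(-4))**2 = (166 - 2*16 - 312)**2 = (166 - 32 - 312)**2 = (-178)**2 = 31684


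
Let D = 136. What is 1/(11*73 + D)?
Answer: 1/939 ≈ 0.0010650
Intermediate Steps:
1/(11*73 + D) = 1/(11*73 + 136) = 1/(803 + 136) = 1/939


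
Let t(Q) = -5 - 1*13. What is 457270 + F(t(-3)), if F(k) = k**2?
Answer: 457594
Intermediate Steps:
t(Q) = -18 (t(Q) = -5 - 13 = -18)
457270 + F(t(-3)) = 457270 + (-18)**2 = 457270 + 324 = 457594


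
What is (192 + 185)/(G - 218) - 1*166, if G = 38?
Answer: -30257/180 ≈ -168.09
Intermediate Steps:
(192 + 185)/(G - 218) - 1*166 = (192 + 185)/(38 - 218) - 1*166 = 377/(-180) - 166 = 377*(-1/180) - 166 = -377/180 - 166 = -30257/180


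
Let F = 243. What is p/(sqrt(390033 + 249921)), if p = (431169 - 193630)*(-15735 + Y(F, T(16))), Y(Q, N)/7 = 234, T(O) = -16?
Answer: -1116195761*sqrt(71106)/71106 ≈ -4.1859e+6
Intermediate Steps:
Y(Q, N) = 1638 (Y(Q, N) = 7*234 = 1638)
p = -3348587283 (p = (431169 - 193630)*(-15735 + 1638) = 237539*(-14097) = -3348587283)
p/(sqrt(390033 + 249921)) = -3348587283/sqrt(390033 + 249921) = -3348587283*sqrt(71106)/213318 = -1116195761*sqrt(71106)/71106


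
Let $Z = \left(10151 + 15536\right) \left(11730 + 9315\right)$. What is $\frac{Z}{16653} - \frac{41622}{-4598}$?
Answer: $\frac{6793151296}{209209} \approx 32471.0$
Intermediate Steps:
$Z = 540582915$ ($Z = 25687 \cdot 21045 = 540582915$)
$\frac{Z}{16653} - \frac{41622}{-4598} = \frac{540582915}{16653} - \frac{41622}{-4598} = 540582915 \cdot \frac{1}{16653} - - \frac{20811}{2299} = \frac{2954005}{91} + \frac{20811}{2299} = \frac{6793151296}{209209}$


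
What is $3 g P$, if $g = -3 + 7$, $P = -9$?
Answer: $-108$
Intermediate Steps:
$g = 4$
$3 g P = 3 \cdot 4 \left(-9\right) = 12 \left(-9\right) = -108$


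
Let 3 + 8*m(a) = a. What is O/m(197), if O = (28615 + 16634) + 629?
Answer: 183512/97 ≈ 1891.9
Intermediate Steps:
m(a) = -3/8 + a/8
O = 45878 (O = 45249 + 629 = 45878)
O/m(197) = 45878/(-3/8 + (⅛)*197) = 45878/(-3/8 + 197/8) = 45878/(97/4) = 45878*(4/97) = 183512/97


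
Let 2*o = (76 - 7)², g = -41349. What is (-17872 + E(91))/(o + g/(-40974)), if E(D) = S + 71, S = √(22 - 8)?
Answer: -121563029/16263326 + 6829*√14/16263326 ≈ -7.4731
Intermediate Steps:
S = √14 ≈ 3.7417
E(D) = 71 + √14 (E(D) = √14 + 71 = 71 + √14)
o = 4761/2 (o = (76 - 7)²/2 = (½)*69² = (½)*4761 = 4761/2 ≈ 2380.5)
(-17872 + E(91))/(o + g/(-40974)) = (-17872 + (71 + √14))/(4761/2 - 41349/(-40974)) = (-17801 + √14)/(4761/2 - 41349*(-1/40974)) = (-17801 + √14)/(4761/2 + 13783/13658) = (-17801 + √14)/(16263326/6829) = (-17801 + √14)*(6829/16263326) = -121563029/16263326 + 6829*√14/16263326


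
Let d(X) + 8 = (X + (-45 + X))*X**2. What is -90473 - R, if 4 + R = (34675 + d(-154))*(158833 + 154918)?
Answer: 2615767410362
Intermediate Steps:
d(X) = -8 + X**2*(-45 + 2*X) (d(X) = -8 + (X + (-45 + X))*X**2 = -8 + (-45 + 2*X)*X**2 = -8 + X**2*(-45 + 2*X))
R = -2615767500835 (R = -4 + (34675 + (-8 - 45*(-154)**2 + 2*(-154)**3))*(158833 + 154918) = -4 + (34675 + (-8 - 45*23716 + 2*(-3652264)))*313751 = -4 + (34675 + (-8 - 1067220 - 7304528))*313751 = -4 + (34675 - 8371756)*313751 = -4 - 8337081*313751 = -4 - 2615767500831 = -2615767500835)
-90473 - R = -90473 - 1*(-2615767500835) = -90473 + 2615767500835 = 2615767410362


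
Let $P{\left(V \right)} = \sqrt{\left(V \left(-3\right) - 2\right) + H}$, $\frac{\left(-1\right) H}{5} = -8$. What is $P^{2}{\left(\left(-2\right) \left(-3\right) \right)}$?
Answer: $20$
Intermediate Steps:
$H = 40$ ($H = \left(-5\right) \left(-8\right) = 40$)
$P{\left(V \right)} = \sqrt{38 - 3 V}$ ($P{\left(V \right)} = \sqrt{\left(V \left(-3\right) - 2\right) + 40} = \sqrt{\left(- 3 V - 2\right) + 40} = \sqrt{\left(-2 - 3 V\right) + 40} = \sqrt{38 - 3 V}$)
$P^{2}{\left(\left(-2\right) \left(-3\right) \right)} = \left(\sqrt{38 - 3 \left(\left(-2\right) \left(-3\right)\right)}\right)^{2} = \left(\sqrt{38 - 18}\right)^{2} = \left(\sqrt{20}\right)^{2} = \left(2 \sqrt{5}\right)^{2} = 20$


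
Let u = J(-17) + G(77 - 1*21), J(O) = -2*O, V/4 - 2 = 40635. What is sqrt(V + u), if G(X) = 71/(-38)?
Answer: sqrt(234765710)/38 ≈ 403.21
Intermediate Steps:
V = 162548 (V = 8 + 4*40635 = 8 + 162540 = 162548)
G(X) = -71/38 (G(X) = 71*(-1/38) = -71/38)
u = 1221/38 (u = -2*(-17) - 71/38 = 34 - 71/38 = 1221/38 ≈ 32.132)
sqrt(V + u) = sqrt(162548 + 1221/38) = sqrt(6178045/38) = sqrt(234765710)/38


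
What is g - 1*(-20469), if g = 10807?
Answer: 31276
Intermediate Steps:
g - 1*(-20469) = 10807 - 1*(-20469) = 10807 + 20469 = 31276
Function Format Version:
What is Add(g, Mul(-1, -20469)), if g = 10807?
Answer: 31276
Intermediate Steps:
Add(g, Mul(-1, -20469)) = Add(10807, Mul(-1, -20469)) = Add(10807, 20469) = 31276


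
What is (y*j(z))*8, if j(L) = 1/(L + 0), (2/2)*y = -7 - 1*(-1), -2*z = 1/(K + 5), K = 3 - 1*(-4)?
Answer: 1152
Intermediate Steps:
K = 7 (K = 3 + 4 = 7)
z = -1/24 (z = -1/(2*(7 + 5)) = -1/2/12 = -1/2*1/12 = -1/24 ≈ -0.041667)
y = -6 (y = -7 - 1*(-1) = -7 + 1 = -6)
j(L) = 1/L
(y*j(z))*8 = -6/(-1/24)*8 = -6*(-24)*8 = 144*8 = 1152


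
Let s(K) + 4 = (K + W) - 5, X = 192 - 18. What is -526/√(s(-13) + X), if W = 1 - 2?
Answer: -526*√151/151 ≈ -42.805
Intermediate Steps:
W = -1
X = 174
s(K) = -10 + K (s(K) = -4 + ((K - 1) - 5) = -4 + ((-1 + K) - 5) = -4 + (-6 + K) = -10 + K)
-526/√(s(-13) + X) = -526/√((-10 - 13) + 174) = -526/√(-23 + 174) = -526*√151/151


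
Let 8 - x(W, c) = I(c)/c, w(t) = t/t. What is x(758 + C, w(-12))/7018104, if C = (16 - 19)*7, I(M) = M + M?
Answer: 1/1169684 ≈ 8.5493e-7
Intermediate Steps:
I(M) = 2*M
C = -21 (C = -3*7 = -21)
w(t) = 1
x(W, c) = 6 (x(W, c) = 8 - 2*c/c = 8 - 1*2 = 8 - 2 = 6)
x(758 + C, w(-12))/7018104 = 6/7018104 = 6*(1/7018104) = 1/1169684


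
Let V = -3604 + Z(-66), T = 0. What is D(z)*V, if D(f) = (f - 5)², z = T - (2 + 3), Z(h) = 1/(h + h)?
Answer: -11893225/33 ≈ -3.6040e+5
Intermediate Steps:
Z(h) = 1/(2*h)
V = -475729/132 (V = -3604 + (½)/(-66) = -3604 + (½)*(-1/66) = -3604 - 1/132 = -475729/132 ≈ -3604.0)
z = -5 (z = 0 - (2 + 3) = 0 - 1*5 = 0 - 5 = -5)
D(f) = (-5 + f)²
D(z)*V = (-5 - 5)²*(-475729/132) = (-10)²*(-475729/132) = 100*(-475729/132) = -11893225/33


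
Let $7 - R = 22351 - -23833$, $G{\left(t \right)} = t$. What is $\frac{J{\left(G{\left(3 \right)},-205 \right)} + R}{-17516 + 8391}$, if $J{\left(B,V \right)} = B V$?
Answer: $\frac{46792}{9125} \approx 5.1279$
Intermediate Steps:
$R = -46177$ ($R = 7 - \left(22351 - -23833\right) = 7 - \left(22351 + 23833\right) = 7 - 46184 = -46177$)
$\frac{J{\left(G{\left(3 \right)},-205 \right)} + R}{-17516 + 8391} = \frac{3 \left(-205\right) - 46177}{-17516 + 8391} = \frac{-615 - 46177}{-9125} = \left(-46792\right) \left(- \frac{1}{9125}\right) = \frac{46792}{9125}$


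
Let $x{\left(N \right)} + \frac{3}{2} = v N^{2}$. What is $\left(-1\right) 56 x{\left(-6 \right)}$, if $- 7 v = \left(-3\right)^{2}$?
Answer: $2676$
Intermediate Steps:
$v = - \frac{9}{7}$ ($v = - \frac{\left(-3\right)^{2}}{7} = \left(- \frac{1}{7}\right) 9 = - \frac{9}{7} \approx -1.2857$)
$x{\left(N \right)} = - \frac{3}{2} - \frac{9 N^{2}}{7}$
$\left(-1\right) 56 x{\left(-6 \right)} = \left(-1\right) 56 \left(- \frac{3}{2} - \frac{9 \left(-6\right)^{2}}{7}\right) = - 56 \left(- \frac{3}{2} - \frac{324}{7}\right) = \left(-56\right) \left(- \frac{669}{14}\right) = 2676$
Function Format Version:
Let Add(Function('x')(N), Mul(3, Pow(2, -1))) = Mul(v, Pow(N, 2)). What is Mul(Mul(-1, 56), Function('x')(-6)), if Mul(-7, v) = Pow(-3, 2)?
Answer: 2676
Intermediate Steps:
v = Rational(-9, 7) (v = Mul(Rational(-1, 7), Pow(-3, 2)) = Mul(Rational(-1, 7), 9) = Rational(-9, 7) ≈ -1.2857)
Function('x')(N) = Add(Rational(-3, 2), Mul(Rational(-9, 7), Pow(N, 2)))
Mul(Mul(-1, 56), Function('x')(-6)) = Mul(Mul(-1, 56), Add(Rational(-3, 2), Mul(Rational(-9, 7), Pow(-6, 2)))) = Mul(-56, Add(Rational(-3, 2), Mul(Rational(-9, 7), 36))) = Mul(-56, Add(Rational(-3, 2), Rational(-324, 7))) = Mul(-56, Rational(-669, 14)) = 2676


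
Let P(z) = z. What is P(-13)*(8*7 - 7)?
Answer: -637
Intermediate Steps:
P(-13)*(8*7 - 7) = -13*(8*7 - 7) = -13*(56 - 7) = -13*49 = -637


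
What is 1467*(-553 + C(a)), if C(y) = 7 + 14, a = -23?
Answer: -780444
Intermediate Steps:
C(y) = 21
1467*(-553 + C(a)) = 1467*(-553 + 21) = 1467*(-532) = -780444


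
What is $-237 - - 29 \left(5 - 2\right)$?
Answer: $-150$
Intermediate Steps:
$-237 - - 29 \left(5 - 2\right) = -237 - \left(-29\right) 3 = -237 - -87 = -237 + 87 = -150$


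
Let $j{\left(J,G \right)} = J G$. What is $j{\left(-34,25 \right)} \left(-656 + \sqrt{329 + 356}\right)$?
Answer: $557600 - 850 \sqrt{685} \approx 5.3535 \cdot 10^{5}$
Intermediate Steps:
$j{\left(J,G \right)} = G J$
$j{\left(-34,25 \right)} \left(-656 + \sqrt{329 + 356}\right) = 25 \left(-34\right) \left(-656 + \sqrt{329 + 356}\right) = - 850 \left(-656 + \sqrt{685}\right) = 557600 - 850 \sqrt{685}$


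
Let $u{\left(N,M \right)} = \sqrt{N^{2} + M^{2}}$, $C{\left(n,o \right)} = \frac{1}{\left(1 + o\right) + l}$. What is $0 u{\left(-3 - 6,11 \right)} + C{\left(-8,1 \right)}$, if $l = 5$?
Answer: $\frac{1}{7} \approx 0.14286$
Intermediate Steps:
$C{\left(n,o \right)} = \frac{1}{6 + o}$ ($C{\left(n,o \right)} = \frac{1}{\left(1 + o\right) + 5} = \frac{1}{6 + o}$)
$u{\left(N,M \right)} = \sqrt{M^{2} + N^{2}}$
$0 u{\left(-3 - 6,11 \right)} + C{\left(-8,1 \right)} = 0 \sqrt{11^{2} + \left(-3 - 6\right)^{2}} + \frac{1}{6 + 1} = 0 \sqrt{121 + \left(-9\right)^{2}} + \frac{1}{7} = 0 \sqrt{121 + 81} + \frac{1}{7} = 0 \sqrt{202} + \frac{1}{7} = 0 + \frac{1}{7} = \frac{1}{7}$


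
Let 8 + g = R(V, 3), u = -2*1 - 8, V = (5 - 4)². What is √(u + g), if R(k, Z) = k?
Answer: I*√17 ≈ 4.1231*I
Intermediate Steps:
V = 1 (V = 1² = 1)
u = -10 (u = -2 - 8 = -10)
g = -7 (g = -8 + 1 = -7)
√(u + g) = √(-10 - 7) = √(-17) = I*√17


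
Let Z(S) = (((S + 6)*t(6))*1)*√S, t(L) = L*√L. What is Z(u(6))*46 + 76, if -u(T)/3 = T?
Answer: 76 - 19872*I*√3 ≈ 76.0 - 34419.0*I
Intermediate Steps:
u(T) = -3*T
t(L) = L^(3/2)
Z(S) = 6*√6*√S*(6 + S) (Z(S) = (((S + 6)*6^(3/2))*1)*√S = (((6 + S)*(6*√6))*1)*√S = ((6*√6*(6 + S))*1)*√S = (6*√6*(6 + S))*√S = 6*√6*√S*(6 + S))
Z(u(6))*46 + 76 = (6*√6*√(-3*6)*(6 - 3*6))*46 + 76 = (6*√6*√(-18)*(6 - 18))*46 + 76 = (6*√6*(3*I*√2)*(-12))*46 + 76 = -432*I*√3*46 + 76 = -19872*I*√3 + 76 = 76 - 19872*I*√3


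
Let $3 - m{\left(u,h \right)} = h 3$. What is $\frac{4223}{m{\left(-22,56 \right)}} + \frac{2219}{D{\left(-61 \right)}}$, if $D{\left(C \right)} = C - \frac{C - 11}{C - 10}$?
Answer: $- \frac{6369922}{103785} \approx -61.376$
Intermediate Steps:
$m{\left(u,h \right)} = 3 - 3 h$ ($m{\left(u,h \right)} = 3 - h 3 = 3 - 3 h$)
$D{\left(C \right)} = C - \frac{-11 + C}{-10 + C}$
$\frac{4223}{m{\left(-22,56 \right)}} + \frac{2219}{D{\left(-61 \right)}} = \frac{4223}{3 - 168} + \frac{2219}{\frac{1}{-10 - 61} \left(11 + \left(-61\right)^{2} - -671\right)} = \frac{4223}{3 - 168} + \frac{2219}{\frac{1}{-71} \left(11 + 3721 + 671\right)} = \frac{4223}{-165} + \frac{2219}{\left(- \frac{1}{71}\right) 4403} = 4223 \left(- \frac{1}{165}\right) + \frac{2219}{- \frac{4403}{71}} = - \frac{4223}{165} + 2219 \left(- \frac{71}{4403}\right) = - \frac{4223}{165} - \frac{22507}{629} = - \frac{6369922}{103785}$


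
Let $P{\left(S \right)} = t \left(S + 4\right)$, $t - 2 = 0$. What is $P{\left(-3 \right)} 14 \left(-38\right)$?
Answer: $-1064$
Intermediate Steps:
$t = 2$ ($t = 2 + 0 = 2$)
$P{\left(S \right)} = 8 + 2 S$ ($P{\left(S \right)} = 2 \left(S + 4\right) = 2 \left(4 + S\right) = 8 + 2 S$)
$P{\left(-3 \right)} 14 \left(-38\right) = \left(8 + 2 \left(-3\right)\right) 14 \left(-38\right) = \left(8 - 6\right) 14 \left(-38\right) = 2 \cdot 14 \left(-38\right) = 28 \left(-38\right) = -1064$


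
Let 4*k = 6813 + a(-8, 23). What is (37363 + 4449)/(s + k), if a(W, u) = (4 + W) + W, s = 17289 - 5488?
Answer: 167248/54005 ≈ 3.0969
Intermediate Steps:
s = 11801
a(W, u) = 4 + 2*W
k = 6801/4 (k = (6813 + (4 + 2*(-8)))/4 = (6813 + (4 - 16))/4 = (6813 - 12)/4 = (¼)*6801 = 6801/4 ≈ 1700.3)
(37363 + 4449)/(s + k) = (37363 + 4449)/(11801 + 6801/4) = 41812/(54005/4) = 41812*(4/54005) = 167248/54005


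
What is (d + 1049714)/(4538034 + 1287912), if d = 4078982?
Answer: 2564348/2912973 ≈ 0.88032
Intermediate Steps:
(d + 1049714)/(4538034 + 1287912) = (4078982 + 1049714)/(4538034 + 1287912) = 5128696/5825946 = 5128696*(1/5825946) = 2564348/2912973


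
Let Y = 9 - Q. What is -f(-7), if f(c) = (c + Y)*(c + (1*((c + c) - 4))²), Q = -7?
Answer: -2853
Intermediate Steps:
Y = 16 (Y = 9 - 1*(-7) = 9 + 7 = 16)
f(c) = (16 + c)*(c + (-4 + 2*c)²) (f(c) = (c + 16)*(c + (1*((c + c) - 4))²) = (16 + c)*(c + (1*(2*c - 4))²) = (16 + c)*(c + (1*(-4 + 2*c))²) = (16 + c)*(c + (-4 + 2*c)²))
-f(-7) = -(256 - 224*(-7) + 4*(-7)³ + 49*(-7)²) = -(256 + 1568 + 4*(-343) + 49*49) = -(256 + 1568 - 1372 + 2401) = -1*2853 = -2853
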